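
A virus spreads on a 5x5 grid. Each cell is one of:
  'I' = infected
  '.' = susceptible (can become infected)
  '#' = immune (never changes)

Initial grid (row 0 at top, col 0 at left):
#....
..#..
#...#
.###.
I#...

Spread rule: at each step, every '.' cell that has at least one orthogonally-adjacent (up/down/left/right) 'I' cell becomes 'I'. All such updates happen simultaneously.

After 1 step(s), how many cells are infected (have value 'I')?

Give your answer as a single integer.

Answer: 2

Derivation:
Step 0 (initial): 1 infected
Step 1: +1 new -> 2 infected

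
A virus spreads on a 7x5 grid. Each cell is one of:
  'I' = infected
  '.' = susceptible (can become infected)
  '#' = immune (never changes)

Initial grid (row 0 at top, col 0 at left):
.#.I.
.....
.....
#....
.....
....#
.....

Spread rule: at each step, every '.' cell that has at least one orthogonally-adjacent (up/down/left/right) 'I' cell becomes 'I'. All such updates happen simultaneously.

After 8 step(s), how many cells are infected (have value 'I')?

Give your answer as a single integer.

Step 0 (initial): 1 infected
Step 1: +3 new -> 4 infected
Step 2: +3 new -> 7 infected
Step 3: +4 new -> 11 infected
Step 4: +5 new -> 16 infected
Step 5: +6 new -> 22 infected
Step 6: +3 new -> 25 infected
Step 7: +4 new -> 29 infected
Step 8: +2 new -> 31 infected

Answer: 31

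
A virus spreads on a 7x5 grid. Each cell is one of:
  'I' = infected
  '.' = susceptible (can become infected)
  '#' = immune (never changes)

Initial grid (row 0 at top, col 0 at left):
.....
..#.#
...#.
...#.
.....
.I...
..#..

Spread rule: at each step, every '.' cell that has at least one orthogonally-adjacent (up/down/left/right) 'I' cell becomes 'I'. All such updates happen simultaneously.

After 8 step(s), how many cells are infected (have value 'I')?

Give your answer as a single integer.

Step 0 (initial): 1 infected
Step 1: +4 new -> 5 infected
Step 2: +5 new -> 10 infected
Step 3: +6 new -> 16 infected
Step 4: +5 new -> 21 infected
Step 5: +3 new -> 24 infected
Step 6: +3 new -> 27 infected
Step 7: +1 new -> 28 infected
Step 8: +2 new -> 30 infected

Answer: 30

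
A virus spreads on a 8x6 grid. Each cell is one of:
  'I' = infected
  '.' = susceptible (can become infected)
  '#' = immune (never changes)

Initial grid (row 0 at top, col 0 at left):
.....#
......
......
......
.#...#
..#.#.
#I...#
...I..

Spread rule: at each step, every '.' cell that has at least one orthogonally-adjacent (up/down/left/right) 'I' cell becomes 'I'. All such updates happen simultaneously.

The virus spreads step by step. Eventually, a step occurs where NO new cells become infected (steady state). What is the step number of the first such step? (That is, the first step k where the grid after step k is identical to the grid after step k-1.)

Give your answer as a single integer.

Answer: 9

Derivation:
Step 0 (initial): 2 infected
Step 1: +6 new -> 8 infected
Step 2: +5 new -> 13 infected
Step 3: +2 new -> 15 infected
Step 4: +4 new -> 19 infected
Step 5: +5 new -> 24 infected
Step 6: +6 new -> 30 infected
Step 7: +6 new -> 36 infected
Step 8: +4 new -> 40 infected
Step 9: +0 new -> 40 infected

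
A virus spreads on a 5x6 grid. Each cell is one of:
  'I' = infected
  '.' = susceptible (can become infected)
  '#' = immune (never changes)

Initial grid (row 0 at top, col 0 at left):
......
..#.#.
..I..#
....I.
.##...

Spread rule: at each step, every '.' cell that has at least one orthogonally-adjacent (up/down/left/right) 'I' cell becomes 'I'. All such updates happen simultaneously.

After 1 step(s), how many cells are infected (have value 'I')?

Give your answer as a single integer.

Step 0 (initial): 2 infected
Step 1: +7 new -> 9 infected

Answer: 9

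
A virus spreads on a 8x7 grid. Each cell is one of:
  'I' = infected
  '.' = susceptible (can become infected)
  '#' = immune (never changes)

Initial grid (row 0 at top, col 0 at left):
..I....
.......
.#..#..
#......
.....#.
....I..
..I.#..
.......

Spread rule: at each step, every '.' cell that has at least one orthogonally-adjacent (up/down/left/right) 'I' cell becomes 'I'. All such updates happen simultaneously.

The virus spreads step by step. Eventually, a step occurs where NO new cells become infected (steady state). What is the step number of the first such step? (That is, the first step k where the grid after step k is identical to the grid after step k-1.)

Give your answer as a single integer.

Answer: 6

Derivation:
Step 0 (initial): 3 infected
Step 1: +10 new -> 13 infected
Step 2: +14 new -> 27 infected
Step 3: +14 new -> 41 infected
Step 4: +8 new -> 49 infected
Step 5: +2 new -> 51 infected
Step 6: +0 new -> 51 infected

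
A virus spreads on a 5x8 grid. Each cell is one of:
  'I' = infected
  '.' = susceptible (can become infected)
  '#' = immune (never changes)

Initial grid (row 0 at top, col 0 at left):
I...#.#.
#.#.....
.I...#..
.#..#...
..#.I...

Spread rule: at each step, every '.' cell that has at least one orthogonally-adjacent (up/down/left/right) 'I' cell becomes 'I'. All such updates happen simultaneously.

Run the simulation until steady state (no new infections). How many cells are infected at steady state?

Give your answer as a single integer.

Answer: 32

Derivation:
Step 0 (initial): 3 infected
Step 1: +6 new -> 9 infected
Step 2: +7 new -> 16 infected
Step 3: +6 new -> 22 infected
Step 4: +4 new -> 26 infected
Step 5: +3 new -> 29 infected
Step 6: +2 new -> 31 infected
Step 7: +1 new -> 32 infected
Step 8: +0 new -> 32 infected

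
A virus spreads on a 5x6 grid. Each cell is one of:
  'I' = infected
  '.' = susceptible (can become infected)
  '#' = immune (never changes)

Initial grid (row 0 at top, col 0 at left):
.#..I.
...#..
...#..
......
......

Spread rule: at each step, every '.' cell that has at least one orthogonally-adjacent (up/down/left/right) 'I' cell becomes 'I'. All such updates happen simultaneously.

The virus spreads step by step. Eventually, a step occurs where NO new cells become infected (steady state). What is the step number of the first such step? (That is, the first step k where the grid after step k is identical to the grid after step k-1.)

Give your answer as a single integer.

Answer: 9

Derivation:
Step 0 (initial): 1 infected
Step 1: +3 new -> 4 infected
Step 2: +3 new -> 7 infected
Step 3: +3 new -> 10 infected
Step 4: +5 new -> 15 infected
Step 5: +5 new -> 20 infected
Step 6: +4 new -> 24 infected
Step 7: +2 new -> 26 infected
Step 8: +1 new -> 27 infected
Step 9: +0 new -> 27 infected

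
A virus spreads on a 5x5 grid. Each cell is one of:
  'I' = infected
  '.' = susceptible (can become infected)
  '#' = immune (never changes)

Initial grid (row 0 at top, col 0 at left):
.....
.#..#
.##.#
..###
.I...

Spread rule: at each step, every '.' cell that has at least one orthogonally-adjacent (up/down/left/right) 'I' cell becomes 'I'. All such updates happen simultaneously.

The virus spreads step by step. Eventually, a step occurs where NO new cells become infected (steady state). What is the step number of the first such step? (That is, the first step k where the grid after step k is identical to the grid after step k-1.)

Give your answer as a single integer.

Step 0 (initial): 1 infected
Step 1: +3 new -> 4 infected
Step 2: +2 new -> 6 infected
Step 3: +2 new -> 8 infected
Step 4: +1 new -> 9 infected
Step 5: +1 new -> 10 infected
Step 6: +1 new -> 11 infected
Step 7: +1 new -> 12 infected
Step 8: +2 new -> 14 infected
Step 9: +2 new -> 16 infected
Step 10: +1 new -> 17 infected
Step 11: +0 new -> 17 infected

Answer: 11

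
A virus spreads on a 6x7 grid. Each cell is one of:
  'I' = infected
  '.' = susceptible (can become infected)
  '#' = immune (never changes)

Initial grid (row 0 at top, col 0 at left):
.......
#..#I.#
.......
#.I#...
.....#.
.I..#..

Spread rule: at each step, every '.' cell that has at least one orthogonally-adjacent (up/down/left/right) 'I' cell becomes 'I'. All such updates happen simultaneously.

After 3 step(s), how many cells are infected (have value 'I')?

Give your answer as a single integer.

Answer: 29

Derivation:
Step 0 (initial): 3 infected
Step 1: +9 new -> 12 infected
Step 2: +10 new -> 22 infected
Step 3: +7 new -> 29 infected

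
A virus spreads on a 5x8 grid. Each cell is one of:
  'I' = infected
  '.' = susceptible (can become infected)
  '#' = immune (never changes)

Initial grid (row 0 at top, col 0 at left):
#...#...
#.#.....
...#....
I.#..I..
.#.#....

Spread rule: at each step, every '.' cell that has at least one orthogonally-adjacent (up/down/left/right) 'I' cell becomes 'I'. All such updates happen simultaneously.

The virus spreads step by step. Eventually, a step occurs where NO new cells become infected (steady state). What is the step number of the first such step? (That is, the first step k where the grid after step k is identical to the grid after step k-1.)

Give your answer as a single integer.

Answer: 6

Derivation:
Step 0 (initial): 2 infected
Step 1: +7 new -> 9 infected
Step 2: +8 new -> 17 infected
Step 3: +7 new -> 24 infected
Step 4: +4 new -> 28 infected
Step 5: +3 new -> 31 infected
Step 6: +0 new -> 31 infected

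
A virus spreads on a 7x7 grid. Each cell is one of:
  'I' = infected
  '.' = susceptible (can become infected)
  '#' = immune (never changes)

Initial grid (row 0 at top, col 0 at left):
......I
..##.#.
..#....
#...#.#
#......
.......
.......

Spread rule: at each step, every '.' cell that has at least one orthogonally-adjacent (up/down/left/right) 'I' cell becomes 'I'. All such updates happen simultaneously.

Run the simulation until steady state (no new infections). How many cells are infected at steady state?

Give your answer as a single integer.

Answer: 41

Derivation:
Step 0 (initial): 1 infected
Step 1: +2 new -> 3 infected
Step 2: +2 new -> 5 infected
Step 3: +3 new -> 8 infected
Step 4: +3 new -> 11 infected
Step 5: +3 new -> 14 infected
Step 6: +6 new -> 20 infected
Step 7: +7 new -> 27 infected
Step 8: +6 new -> 33 infected
Step 9: +3 new -> 36 infected
Step 10: +2 new -> 38 infected
Step 11: +2 new -> 40 infected
Step 12: +1 new -> 41 infected
Step 13: +0 new -> 41 infected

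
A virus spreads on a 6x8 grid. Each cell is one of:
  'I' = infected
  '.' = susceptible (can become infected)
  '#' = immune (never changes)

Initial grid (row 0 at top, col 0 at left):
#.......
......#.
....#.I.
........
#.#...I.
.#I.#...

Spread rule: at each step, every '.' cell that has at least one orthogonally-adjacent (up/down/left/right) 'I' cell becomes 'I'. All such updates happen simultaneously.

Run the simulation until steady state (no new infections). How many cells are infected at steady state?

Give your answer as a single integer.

Step 0 (initial): 3 infected
Step 1: +7 new -> 10 infected
Step 2: +8 new -> 18 infected
Step 3: +5 new -> 23 infected
Step 4: +5 new -> 28 infected
Step 5: +4 new -> 32 infected
Step 6: +5 new -> 37 infected
Step 7: +3 new -> 40 infected
Step 8: +0 new -> 40 infected

Answer: 40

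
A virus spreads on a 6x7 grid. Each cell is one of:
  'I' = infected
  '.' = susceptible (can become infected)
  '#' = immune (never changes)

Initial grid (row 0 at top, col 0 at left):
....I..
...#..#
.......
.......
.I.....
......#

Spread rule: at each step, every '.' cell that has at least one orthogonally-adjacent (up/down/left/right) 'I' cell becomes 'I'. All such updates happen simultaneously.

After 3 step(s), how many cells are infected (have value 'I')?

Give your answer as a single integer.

Answer: 30

Derivation:
Step 0 (initial): 2 infected
Step 1: +7 new -> 9 infected
Step 2: +10 new -> 19 infected
Step 3: +11 new -> 30 infected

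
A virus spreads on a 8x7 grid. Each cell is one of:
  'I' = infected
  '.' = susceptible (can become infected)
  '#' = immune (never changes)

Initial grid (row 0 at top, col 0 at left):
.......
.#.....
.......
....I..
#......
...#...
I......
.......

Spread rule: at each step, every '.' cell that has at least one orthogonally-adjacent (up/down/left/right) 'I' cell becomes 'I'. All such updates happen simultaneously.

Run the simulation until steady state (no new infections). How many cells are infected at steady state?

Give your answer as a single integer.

Answer: 53

Derivation:
Step 0 (initial): 2 infected
Step 1: +7 new -> 9 infected
Step 2: +11 new -> 20 infected
Step 3: +14 new -> 34 infected
Step 4: +10 new -> 44 infected
Step 5: +5 new -> 49 infected
Step 6: +3 new -> 52 infected
Step 7: +1 new -> 53 infected
Step 8: +0 new -> 53 infected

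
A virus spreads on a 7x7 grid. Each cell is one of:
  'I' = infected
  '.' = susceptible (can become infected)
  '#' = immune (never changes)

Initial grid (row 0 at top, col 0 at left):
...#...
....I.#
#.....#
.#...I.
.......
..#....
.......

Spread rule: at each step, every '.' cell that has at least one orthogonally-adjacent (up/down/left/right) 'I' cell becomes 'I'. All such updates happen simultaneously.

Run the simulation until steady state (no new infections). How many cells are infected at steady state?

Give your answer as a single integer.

Step 0 (initial): 2 infected
Step 1: +8 new -> 10 infected
Step 2: +7 new -> 17 infected
Step 3: +9 new -> 26 infected
Step 4: +7 new -> 33 infected
Step 5: +3 new -> 36 infected
Step 6: +3 new -> 39 infected
Step 7: +3 new -> 42 infected
Step 8: +1 new -> 43 infected
Step 9: +0 new -> 43 infected

Answer: 43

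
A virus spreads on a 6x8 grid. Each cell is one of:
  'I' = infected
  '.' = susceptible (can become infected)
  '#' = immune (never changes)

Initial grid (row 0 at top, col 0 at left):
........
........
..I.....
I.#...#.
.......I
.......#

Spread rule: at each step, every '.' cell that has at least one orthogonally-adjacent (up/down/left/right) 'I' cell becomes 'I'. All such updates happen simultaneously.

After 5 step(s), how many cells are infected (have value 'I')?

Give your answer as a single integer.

Step 0 (initial): 3 infected
Step 1: +8 new -> 11 infected
Step 2: +11 new -> 22 infected
Step 3: +14 new -> 36 infected
Step 4: +7 new -> 43 infected
Step 5: +2 new -> 45 infected

Answer: 45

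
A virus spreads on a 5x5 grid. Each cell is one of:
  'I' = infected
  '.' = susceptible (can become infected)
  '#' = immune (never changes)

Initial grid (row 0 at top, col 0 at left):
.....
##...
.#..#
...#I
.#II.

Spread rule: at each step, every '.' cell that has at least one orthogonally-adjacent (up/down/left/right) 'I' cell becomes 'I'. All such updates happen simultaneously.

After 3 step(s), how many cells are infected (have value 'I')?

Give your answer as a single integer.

Answer: 10

Derivation:
Step 0 (initial): 3 infected
Step 1: +2 new -> 5 infected
Step 2: +2 new -> 7 infected
Step 3: +3 new -> 10 infected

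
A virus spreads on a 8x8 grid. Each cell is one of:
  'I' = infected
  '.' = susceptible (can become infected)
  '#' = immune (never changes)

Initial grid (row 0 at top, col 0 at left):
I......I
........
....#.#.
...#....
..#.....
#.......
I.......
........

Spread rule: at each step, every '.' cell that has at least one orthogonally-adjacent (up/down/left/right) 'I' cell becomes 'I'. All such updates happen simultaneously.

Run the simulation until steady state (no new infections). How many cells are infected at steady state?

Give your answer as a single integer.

Answer: 59

Derivation:
Step 0 (initial): 3 infected
Step 1: +6 new -> 9 infected
Step 2: +9 new -> 18 infected
Step 3: +11 new -> 29 infected
Step 4: +11 new -> 40 infected
Step 5: +9 new -> 49 infected
Step 6: +8 new -> 57 infected
Step 7: +2 new -> 59 infected
Step 8: +0 new -> 59 infected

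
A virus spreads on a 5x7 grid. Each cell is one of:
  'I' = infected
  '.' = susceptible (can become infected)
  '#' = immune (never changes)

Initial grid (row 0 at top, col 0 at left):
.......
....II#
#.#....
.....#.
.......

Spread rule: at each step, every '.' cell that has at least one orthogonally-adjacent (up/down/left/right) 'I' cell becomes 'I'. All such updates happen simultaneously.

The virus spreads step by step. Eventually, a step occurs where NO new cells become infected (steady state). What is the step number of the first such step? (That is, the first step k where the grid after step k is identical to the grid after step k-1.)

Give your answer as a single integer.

Answer: 8

Derivation:
Step 0 (initial): 2 infected
Step 1: +5 new -> 7 infected
Step 2: +6 new -> 13 infected
Step 3: +5 new -> 18 infected
Step 4: +7 new -> 25 infected
Step 5: +3 new -> 28 infected
Step 6: +2 new -> 30 infected
Step 7: +1 new -> 31 infected
Step 8: +0 new -> 31 infected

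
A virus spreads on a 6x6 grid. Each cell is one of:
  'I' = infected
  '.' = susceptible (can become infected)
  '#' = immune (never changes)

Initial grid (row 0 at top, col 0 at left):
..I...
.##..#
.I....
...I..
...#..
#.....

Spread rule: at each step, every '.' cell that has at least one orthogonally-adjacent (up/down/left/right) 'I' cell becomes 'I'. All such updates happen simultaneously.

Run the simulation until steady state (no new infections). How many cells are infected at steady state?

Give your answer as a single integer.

Answer: 31

Derivation:
Step 0 (initial): 3 infected
Step 1: +8 new -> 11 infected
Step 2: +10 new -> 21 infected
Step 3: +8 new -> 29 infected
Step 4: +2 new -> 31 infected
Step 5: +0 new -> 31 infected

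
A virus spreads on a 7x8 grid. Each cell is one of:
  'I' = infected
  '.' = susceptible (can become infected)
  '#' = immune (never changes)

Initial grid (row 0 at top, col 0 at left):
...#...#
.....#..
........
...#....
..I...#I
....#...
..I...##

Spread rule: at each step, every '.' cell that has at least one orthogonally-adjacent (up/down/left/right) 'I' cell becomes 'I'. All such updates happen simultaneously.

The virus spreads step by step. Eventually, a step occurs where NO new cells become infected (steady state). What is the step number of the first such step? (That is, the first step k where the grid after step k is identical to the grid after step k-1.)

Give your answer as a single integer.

Answer: 7

Derivation:
Step 0 (initial): 3 infected
Step 1: +8 new -> 11 infected
Step 2: +11 new -> 22 infected
Step 3: +12 new -> 34 infected
Step 4: +7 new -> 41 infected
Step 5: +4 new -> 45 infected
Step 6: +3 new -> 48 infected
Step 7: +0 new -> 48 infected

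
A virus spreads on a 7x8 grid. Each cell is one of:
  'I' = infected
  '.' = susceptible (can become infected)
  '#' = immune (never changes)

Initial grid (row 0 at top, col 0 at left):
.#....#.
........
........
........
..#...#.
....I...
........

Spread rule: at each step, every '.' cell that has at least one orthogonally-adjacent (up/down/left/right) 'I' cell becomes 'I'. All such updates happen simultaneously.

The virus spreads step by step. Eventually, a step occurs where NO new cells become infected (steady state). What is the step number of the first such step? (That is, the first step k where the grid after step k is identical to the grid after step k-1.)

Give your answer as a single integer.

Step 0 (initial): 1 infected
Step 1: +4 new -> 5 infected
Step 2: +7 new -> 12 infected
Step 3: +7 new -> 19 infected
Step 4: +10 new -> 29 infected
Step 5: +9 new -> 38 infected
Step 6: +7 new -> 45 infected
Step 7: +4 new -> 49 infected
Step 8: +2 new -> 51 infected
Step 9: +1 new -> 52 infected
Step 10: +0 new -> 52 infected

Answer: 10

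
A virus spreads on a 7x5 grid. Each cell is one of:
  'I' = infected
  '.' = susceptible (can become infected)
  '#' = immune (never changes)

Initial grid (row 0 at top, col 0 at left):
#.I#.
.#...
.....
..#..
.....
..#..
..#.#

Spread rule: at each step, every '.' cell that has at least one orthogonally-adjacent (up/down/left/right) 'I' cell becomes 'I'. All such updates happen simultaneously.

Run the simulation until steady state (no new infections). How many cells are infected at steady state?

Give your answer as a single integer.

Step 0 (initial): 1 infected
Step 1: +2 new -> 3 infected
Step 2: +2 new -> 5 infected
Step 3: +3 new -> 8 infected
Step 4: +5 new -> 13 infected
Step 5: +5 new -> 18 infected
Step 6: +5 new -> 23 infected
Step 7: +4 new -> 27 infected
Step 8: +1 new -> 28 infected
Step 9: +0 new -> 28 infected

Answer: 28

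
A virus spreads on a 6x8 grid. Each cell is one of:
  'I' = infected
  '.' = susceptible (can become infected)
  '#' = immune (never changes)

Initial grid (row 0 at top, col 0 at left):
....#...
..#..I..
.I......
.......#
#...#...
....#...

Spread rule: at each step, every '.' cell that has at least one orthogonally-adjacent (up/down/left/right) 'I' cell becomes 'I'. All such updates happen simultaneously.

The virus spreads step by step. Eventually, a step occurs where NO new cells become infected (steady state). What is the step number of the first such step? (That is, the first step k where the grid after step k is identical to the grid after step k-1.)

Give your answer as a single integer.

Step 0 (initial): 2 infected
Step 1: +8 new -> 10 infected
Step 2: +12 new -> 22 infected
Step 3: +11 new -> 33 infected
Step 4: +5 new -> 38 infected
Step 5: +3 new -> 41 infected
Step 6: +1 new -> 42 infected
Step 7: +0 new -> 42 infected

Answer: 7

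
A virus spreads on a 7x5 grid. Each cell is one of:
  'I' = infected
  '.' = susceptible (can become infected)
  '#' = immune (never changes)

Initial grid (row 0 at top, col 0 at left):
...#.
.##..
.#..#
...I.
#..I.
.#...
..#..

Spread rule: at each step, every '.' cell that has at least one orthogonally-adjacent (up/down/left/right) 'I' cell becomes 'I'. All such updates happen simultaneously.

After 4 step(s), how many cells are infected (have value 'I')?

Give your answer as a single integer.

Answer: 20

Derivation:
Step 0 (initial): 2 infected
Step 1: +6 new -> 8 infected
Step 2: +7 new -> 15 infected
Step 3: +3 new -> 18 infected
Step 4: +2 new -> 20 infected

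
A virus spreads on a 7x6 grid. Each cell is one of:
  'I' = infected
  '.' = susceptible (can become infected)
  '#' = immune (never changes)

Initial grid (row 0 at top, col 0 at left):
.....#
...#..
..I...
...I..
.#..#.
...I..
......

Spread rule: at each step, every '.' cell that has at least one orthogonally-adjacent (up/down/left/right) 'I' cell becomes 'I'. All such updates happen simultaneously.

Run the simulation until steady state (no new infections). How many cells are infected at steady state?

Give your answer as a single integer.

Step 0 (initial): 3 infected
Step 1: +9 new -> 12 infected
Step 2: +11 new -> 23 infected
Step 3: +10 new -> 33 infected
Step 4: +5 new -> 38 infected
Step 5: +0 new -> 38 infected

Answer: 38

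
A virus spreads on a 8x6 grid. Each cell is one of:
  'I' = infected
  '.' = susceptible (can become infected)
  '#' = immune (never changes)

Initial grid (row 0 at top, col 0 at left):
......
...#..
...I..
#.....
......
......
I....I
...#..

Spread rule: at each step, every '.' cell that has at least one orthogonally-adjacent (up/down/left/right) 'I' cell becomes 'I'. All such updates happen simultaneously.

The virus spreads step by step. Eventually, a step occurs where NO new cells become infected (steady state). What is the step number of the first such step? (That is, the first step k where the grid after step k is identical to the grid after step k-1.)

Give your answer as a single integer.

Answer: 6

Derivation:
Step 0 (initial): 3 infected
Step 1: +9 new -> 12 infected
Step 2: +15 new -> 27 infected
Step 3: +13 new -> 40 infected
Step 4: +4 new -> 44 infected
Step 5: +1 new -> 45 infected
Step 6: +0 new -> 45 infected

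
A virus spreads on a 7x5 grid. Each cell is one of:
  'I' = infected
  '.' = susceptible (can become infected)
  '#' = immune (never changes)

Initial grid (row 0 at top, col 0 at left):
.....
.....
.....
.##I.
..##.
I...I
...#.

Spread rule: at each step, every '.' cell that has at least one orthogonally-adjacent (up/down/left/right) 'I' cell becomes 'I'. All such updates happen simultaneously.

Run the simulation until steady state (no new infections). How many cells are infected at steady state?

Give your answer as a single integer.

Step 0 (initial): 3 infected
Step 1: +8 new -> 11 infected
Step 2: +7 new -> 18 infected
Step 3: +6 new -> 24 infected
Step 4: +4 new -> 28 infected
Step 5: +2 new -> 30 infected
Step 6: +0 new -> 30 infected

Answer: 30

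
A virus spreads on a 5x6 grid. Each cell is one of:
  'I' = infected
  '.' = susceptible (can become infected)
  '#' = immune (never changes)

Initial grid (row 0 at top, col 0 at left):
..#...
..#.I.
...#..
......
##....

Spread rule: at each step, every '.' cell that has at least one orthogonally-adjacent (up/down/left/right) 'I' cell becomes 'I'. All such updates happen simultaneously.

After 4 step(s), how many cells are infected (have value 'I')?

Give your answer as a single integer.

Answer: 15

Derivation:
Step 0 (initial): 1 infected
Step 1: +4 new -> 5 infected
Step 2: +4 new -> 9 infected
Step 3: +3 new -> 12 infected
Step 4: +3 new -> 15 infected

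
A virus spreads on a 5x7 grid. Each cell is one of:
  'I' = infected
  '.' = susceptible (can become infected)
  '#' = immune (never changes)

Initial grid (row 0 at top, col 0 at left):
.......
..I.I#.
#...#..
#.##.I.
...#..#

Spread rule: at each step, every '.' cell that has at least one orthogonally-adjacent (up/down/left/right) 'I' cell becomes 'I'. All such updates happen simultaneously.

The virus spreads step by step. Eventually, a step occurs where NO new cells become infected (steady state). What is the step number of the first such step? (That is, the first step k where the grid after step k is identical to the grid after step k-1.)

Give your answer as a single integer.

Answer: 6

Derivation:
Step 0 (initial): 3 infected
Step 1: +9 new -> 12 infected
Step 2: +8 new -> 20 infected
Step 3: +4 new -> 24 infected
Step 4: +1 new -> 25 infected
Step 5: +2 new -> 27 infected
Step 6: +0 new -> 27 infected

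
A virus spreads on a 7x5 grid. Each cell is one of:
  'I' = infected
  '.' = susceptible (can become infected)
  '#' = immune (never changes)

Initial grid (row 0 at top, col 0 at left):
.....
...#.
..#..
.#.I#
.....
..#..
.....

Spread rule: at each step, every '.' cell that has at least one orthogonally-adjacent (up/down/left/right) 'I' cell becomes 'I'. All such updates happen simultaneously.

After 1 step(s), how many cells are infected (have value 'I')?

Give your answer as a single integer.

Step 0 (initial): 1 infected
Step 1: +3 new -> 4 infected

Answer: 4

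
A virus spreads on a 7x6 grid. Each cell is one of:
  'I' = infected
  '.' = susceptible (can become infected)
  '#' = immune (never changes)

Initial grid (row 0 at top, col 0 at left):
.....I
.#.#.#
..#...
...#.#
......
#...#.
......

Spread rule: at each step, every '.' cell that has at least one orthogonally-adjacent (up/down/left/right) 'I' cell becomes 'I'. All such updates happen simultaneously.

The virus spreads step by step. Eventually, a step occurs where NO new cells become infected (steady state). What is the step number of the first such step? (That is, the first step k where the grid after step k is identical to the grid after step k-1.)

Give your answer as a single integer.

Step 0 (initial): 1 infected
Step 1: +1 new -> 2 infected
Step 2: +2 new -> 4 infected
Step 3: +2 new -> 6 infected
Step 4: +5 new -> 11 infected
Step 5: +2 new -> 13 infected
Step 6: +3 new -> 16 infected
Step 7: +4 new -> 20 infected
Step 8: +7 new -> 27 infected
Step 9: +5 new -> 32 infected
Step 10: +1 new -> 33 infected
Step 11: +1 new -> 34 infected
Step 12: +0 new -> 34 infected

Answer: 12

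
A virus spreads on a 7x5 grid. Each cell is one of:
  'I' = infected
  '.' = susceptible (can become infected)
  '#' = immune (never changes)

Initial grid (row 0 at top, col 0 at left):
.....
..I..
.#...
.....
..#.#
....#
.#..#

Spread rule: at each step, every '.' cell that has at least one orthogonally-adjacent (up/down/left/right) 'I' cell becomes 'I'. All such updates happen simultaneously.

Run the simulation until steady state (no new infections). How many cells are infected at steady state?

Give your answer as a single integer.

Answer: 29

Derivation:
Step 0 (initial): 1 infected
Step 1: +4 new -> 5 infected
Step 2: +6 new -> 11 infected
Step 3: +6 new -> 17 infected
Step 4: +4 new -> 21 infected
Step 5: +3 new -> 24 infected
Step 6: +3 new -> 27 infected
Step 7: +2 new -> 29 infected
Step 8: +0 new -> 29 infected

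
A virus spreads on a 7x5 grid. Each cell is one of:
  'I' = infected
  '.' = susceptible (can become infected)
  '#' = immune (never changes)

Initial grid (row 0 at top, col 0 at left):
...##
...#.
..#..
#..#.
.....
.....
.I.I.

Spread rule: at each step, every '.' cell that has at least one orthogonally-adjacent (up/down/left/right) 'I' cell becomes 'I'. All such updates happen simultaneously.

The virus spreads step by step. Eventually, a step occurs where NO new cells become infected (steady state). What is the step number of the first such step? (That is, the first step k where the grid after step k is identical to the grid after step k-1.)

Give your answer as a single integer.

Answer: 8

Derivation:
Step 0 (initial): 2 infected
Step 1: +5 new -> 7 infected
Step 2: +5 new -> 12 infected
Step 3: +4 new -> 16 infected
Step 4: +3 new -> 19 infected
Step 5: +3 new -> 22 infected
Step 6: +5 new -> 27 infected
Step 7: +2 new -> 29 infected
Step 8: +0 new -> 29 infected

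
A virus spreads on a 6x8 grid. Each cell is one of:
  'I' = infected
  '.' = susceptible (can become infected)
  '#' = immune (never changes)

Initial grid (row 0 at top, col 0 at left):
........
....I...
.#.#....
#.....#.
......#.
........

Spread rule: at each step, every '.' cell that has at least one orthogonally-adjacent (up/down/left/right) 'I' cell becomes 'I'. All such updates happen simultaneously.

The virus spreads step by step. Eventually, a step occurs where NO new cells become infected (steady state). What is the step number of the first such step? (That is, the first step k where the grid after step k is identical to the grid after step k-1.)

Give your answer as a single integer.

Step 0 (initial): 1 infected
Step 1: +4 new -> 5 infected
Step 2: +6 new -> 11 infected
Step 3: +9 new -> 20 infected
Step 4: +8 new -> 28 infected
Step 5: +7 new -> 35 infected
Step 6: +4 new -> 39 infected
Step 7: +3 new -> 42 infected
Step 8: +1 new -> 43 infected
Step 9: +0 new -> 43 infected

Answer: 9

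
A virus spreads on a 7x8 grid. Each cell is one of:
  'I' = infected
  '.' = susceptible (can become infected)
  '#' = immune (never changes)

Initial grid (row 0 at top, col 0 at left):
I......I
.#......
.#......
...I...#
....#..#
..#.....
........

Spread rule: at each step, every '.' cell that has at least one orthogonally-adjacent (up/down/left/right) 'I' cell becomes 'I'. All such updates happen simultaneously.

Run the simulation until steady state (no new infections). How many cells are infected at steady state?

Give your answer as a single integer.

Step 0 (initial): 3 infected
Step 1: +8 new -> 11 infected
Step 2: +12 new -> 23 infected
Step 3: +13 new -> 36 infected
Step 4: +6 new -> 42 infected
Step 5: +4 new -> 46 infected
Step 6: +3 new -> 49 infected
Step 7: +1 new -> 50 infected
Step 8: +0 new -> 50 infected

Answer: 50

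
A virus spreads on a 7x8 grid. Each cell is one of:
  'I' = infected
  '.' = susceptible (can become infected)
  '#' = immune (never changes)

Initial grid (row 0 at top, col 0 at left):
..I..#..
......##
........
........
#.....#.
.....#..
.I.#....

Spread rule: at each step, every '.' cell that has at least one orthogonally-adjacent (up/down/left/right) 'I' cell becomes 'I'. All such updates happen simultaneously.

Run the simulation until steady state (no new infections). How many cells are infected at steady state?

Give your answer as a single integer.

Step 0 (initial): 2 infected
Step 1: +6 new -> 8 infected
Step 2: +8 new -> 16 infected
Step 3: +8 new -> 24 infected
Step 4: +7 new -> 31 infected
Step 5: +4 new -> 35 infected
Step 6: +4 new -> 39 infected
Step 7: +3 new -> 42 infected
Step 8: +3 new -> 45 infected
Step 9: +2 new -> 47 infected
Step 10: +0 new -> 47 infected

Answer: 47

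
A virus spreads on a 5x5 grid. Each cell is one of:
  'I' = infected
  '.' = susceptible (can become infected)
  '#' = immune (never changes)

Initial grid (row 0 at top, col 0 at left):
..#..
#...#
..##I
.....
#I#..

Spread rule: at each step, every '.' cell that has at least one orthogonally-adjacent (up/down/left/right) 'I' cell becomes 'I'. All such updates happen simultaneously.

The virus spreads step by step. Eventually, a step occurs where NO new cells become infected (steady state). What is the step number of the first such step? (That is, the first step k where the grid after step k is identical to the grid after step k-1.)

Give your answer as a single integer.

Step 0 (initial): 2 infected
Step 1: +2 new -> 4 infected
Step 2: +5 new -> 9 infected
Step 3: +3 new -> 12 infected
Step 4: +2 new -> 14 infected
Step 5: +2 new -> 16 infected
Step 6: +1 new -> 17 infected
Step 7: +1 new -> 18 infected
Step 8: +0 new -> 18 infected

Answer: 8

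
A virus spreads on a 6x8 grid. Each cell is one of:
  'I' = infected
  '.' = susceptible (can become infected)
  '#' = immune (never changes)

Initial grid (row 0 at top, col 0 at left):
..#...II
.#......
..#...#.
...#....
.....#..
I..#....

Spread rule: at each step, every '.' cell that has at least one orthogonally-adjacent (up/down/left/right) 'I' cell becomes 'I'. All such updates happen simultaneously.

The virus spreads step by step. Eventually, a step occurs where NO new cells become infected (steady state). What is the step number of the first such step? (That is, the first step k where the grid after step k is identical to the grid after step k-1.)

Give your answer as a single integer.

Answer: 8

Derivation:
Step 0 (initial): 3 infected
Step 1: +5 new -> 8 infected
Step 2: +6 new -> 14 infected
Step 3: +7 new -> 21 infected
Step 4: +9 new -> 30 infected
Step 5: +7 new -> 37 infected
Step 6: +3 new -> 40 infected
Step 7: +1 new -> 41 infected
Step 8: +0 new -> 41 infected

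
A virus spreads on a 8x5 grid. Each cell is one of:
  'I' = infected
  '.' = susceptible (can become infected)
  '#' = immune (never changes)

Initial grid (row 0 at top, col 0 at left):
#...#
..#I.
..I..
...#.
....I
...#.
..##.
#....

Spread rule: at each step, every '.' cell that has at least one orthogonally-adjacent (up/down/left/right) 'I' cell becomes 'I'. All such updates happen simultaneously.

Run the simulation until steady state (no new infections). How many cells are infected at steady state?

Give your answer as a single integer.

Answer: 32

Derivation:
Step 0 (initial): 3 infected
Step 1: +8 new -> 11 infected
Step 2: +7 new -> 18 infected
Step 3: +6 new -> 24 infected
Step 4: +3 new -> 27 infected
Step 5: +3 new -> 30 infected
Step 6: +2 new -> 32 infected
Step 7: +0 new -> 32 infected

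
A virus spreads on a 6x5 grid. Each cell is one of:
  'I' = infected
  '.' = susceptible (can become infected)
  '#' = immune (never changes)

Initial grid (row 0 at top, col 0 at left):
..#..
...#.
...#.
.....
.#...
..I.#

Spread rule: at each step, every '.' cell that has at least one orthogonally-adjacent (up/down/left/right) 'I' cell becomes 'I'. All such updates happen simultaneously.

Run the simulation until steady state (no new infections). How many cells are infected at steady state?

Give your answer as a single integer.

Step 0 (initial): 1 infected
Step 1: +3 new -> 4 infected
Step 2: +3 new -> 7 infected
Step 3: +5 new -> 12 infected
Step 4: +4 new -> 16 infected
Step 5: +3 new -> 19 infected
Step 6: +3 new -> 22 infected
Step 7: +2 new -> 24 infected
Step 8: +1 new -> 25 infected
Step 9: +0 new -> 25 infected

Answer: 25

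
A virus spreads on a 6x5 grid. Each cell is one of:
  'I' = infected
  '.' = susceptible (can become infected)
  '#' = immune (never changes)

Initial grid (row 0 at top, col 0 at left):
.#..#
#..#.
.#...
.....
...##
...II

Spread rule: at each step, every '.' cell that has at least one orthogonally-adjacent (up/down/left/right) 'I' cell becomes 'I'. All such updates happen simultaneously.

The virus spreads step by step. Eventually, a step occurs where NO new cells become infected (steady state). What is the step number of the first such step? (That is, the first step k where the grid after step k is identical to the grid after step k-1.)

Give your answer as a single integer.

Step 0 (initial): 2 infected
Step 1: +1 new -> 3 infected
Step 2: +2 new -> 5 infected
Step 3: +3 new -> 8 infected
Step 4: +4 new -> 12 infected
Step 5: +4 new -> 16 infected
Step 6: +4 new -> 20 infected
Step 7: +2 new -> 22 infected
Step 8: +0 new -> 22 infected

Answer: 8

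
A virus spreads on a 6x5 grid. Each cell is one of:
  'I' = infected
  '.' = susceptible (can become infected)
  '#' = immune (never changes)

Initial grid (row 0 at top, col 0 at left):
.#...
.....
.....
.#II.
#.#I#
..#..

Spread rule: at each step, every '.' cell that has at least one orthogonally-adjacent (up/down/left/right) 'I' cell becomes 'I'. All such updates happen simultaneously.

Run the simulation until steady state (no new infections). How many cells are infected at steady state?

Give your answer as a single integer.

Answer: 21

Derivation:
Step 0 (initial): 3 infected
Step 1: +4 new -> 7 infected
Step 2: +5 new -> 12 infected
Step 3: +5 new -> 17 infected
Step 4: +3 new -> 20 infected
Step 5: +1 new -> 21 infected
Step 6: +0 new -> 21 infected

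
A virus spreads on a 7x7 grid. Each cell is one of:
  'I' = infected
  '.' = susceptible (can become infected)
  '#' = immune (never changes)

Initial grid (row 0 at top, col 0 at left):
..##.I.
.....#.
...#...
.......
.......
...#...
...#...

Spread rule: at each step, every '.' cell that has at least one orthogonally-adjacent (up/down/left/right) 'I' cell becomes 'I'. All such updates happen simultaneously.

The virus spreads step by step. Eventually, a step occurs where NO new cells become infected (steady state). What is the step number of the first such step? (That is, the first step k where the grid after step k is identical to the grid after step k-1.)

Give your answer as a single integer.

Step 0 (initial): 1 infected
Step 1: +2 new -> 3 infected
Step 2: +2 new -> 5 infected
Step 3: +3 new -> 8 infected
Step 4: +4 new -> 12 infected
Step 5: +6 new -> 18 infected
Step 6: +8 new -> 26 infected
Step 7: +7 new -> 33 infected
Step 8: +4 new -> 37 infected
Step 9: +3 new -> 40 infected
Step 10: +2 new -> 42 infected
Step 11: +1 new -> 43 infected
Step 12: +0 new -> 43 infected

Answer: 12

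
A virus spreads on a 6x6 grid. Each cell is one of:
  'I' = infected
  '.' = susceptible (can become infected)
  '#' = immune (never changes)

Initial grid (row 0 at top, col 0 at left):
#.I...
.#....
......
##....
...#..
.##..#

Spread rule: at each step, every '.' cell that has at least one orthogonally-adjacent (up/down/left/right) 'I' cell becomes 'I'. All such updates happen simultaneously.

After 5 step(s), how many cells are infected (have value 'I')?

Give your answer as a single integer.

Step 0 (initial): 1 infected
Step 1: +3 new -> 4 infected
Step 2: +3 new -> 7 infected
Step 3: +5 new -> 12 infected
Step 4: +5 new -> 17 infected
Step 5: +4 new -> 21 infected

Answer: 21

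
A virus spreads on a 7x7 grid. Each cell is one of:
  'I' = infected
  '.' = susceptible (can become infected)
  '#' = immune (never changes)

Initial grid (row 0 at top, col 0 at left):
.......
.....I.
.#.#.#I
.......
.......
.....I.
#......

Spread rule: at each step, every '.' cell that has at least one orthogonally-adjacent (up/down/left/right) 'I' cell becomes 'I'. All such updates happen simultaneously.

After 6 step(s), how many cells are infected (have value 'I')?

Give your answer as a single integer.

Step 0 (initial): 3 infected
Step 1: +8 new -> 11 infected
Step 2: +10 new -> 21 infected
Step 3: +6 new -> 27 infected
Step 4: +7 new -> 34 infected
Step 5: +6 new -> 40 infected
Step 6: +4 new -> 44 infected

Answer: 44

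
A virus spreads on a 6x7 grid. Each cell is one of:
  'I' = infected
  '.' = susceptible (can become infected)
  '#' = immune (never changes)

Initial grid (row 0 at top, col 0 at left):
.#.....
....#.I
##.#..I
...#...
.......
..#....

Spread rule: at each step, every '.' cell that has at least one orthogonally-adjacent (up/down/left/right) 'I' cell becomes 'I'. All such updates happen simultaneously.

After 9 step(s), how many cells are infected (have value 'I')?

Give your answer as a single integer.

Answer: 35

Derivation:
Step 0 (initial): 2 infected
Step 1: +4 new -> 6 infected
Step 2: +4 new -> 10 infected
Step 3: +4 new -> 14 infected
Step 4: +3 new -> 17 infected
Step 5: +4 new -> 21 infected
Step 6: +3 new -> 24 infected
Step 7: +4 new -> 28 infected
Step 8: +4 new -> 32 infected
Step 9: +3 new -> 35 infected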